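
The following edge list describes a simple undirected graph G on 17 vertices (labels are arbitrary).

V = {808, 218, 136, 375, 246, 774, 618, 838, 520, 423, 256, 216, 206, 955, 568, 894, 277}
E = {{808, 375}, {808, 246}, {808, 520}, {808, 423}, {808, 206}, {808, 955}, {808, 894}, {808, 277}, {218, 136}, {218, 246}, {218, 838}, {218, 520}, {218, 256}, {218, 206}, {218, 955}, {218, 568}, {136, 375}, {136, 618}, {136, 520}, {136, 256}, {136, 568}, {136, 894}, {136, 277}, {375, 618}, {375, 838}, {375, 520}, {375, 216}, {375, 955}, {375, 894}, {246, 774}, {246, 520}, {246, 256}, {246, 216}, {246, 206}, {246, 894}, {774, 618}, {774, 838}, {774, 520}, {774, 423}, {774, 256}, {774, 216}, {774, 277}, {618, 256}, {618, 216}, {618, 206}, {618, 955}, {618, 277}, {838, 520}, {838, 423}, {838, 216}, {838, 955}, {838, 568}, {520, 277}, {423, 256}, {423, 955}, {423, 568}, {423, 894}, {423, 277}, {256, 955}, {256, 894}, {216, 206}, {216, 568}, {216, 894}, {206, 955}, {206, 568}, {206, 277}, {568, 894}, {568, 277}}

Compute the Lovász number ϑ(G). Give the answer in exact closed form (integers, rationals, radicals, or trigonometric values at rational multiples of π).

sqrt(17)

N(894) = {808, 136, 375, 246, 423, 256, 216, 568}, |N(894)| = 8.
deg(277) = 8; N(277) = {808, 136, 774, 618, 520, 423, 206, 568}.
deg(568) = 8; N(568) = {218, 136, 838, 423, 216, 206, 894, 277}.
Vertex 774 has 8 neighbors: 246, 618, 838, 520, 423, 256, 216, 277.
8-regular, N=17; SR(17,8,3,4) — a Paley graph.
A has 3 distinct eigenvalues ≈ [8.0, 1.56155, -2.56155].
Lovász: ϑ = −17(-sqrt(17)/2 - 1/2)/(8+-(-sqrt(17)/2 - 1/2)) = sqrt(17).
≈ 4.12311 (to 5 d.p.).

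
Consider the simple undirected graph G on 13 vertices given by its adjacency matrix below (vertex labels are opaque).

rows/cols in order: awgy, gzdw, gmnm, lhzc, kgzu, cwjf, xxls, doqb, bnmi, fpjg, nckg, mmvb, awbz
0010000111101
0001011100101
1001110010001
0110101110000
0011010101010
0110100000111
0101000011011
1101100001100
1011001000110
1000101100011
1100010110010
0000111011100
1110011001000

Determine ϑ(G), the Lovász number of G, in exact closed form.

sqrt(13)

N(bnmi) = {awgy, gmnm, lhzc, xxls, nckg, mmvb}, |N(bnmi)| = 6.
N(kgzu) = {gmnm, lhzc, cwjf, doqb, fpjg, mmvb}, |N(kgzu)| = 6.
N(nckg) = {awgy, gzdw, cwjf, doqb, bnmi, mmvb}, |N(nckg)| = 6.
N(lhzc) = {gzdw, gmnm, kgzu, xxls, doqb, bnmi}, |N(lhzc)| = 6.
deg(v) = 6 for all v (|V|=13); SR(13,6,2,3) — a Paley graph.
spec(A) ≈ [6.0, 1.302776, -2.302776] (distinct, 6 d.p.).
λ_max=6, λ_min=-sqrt(13)/2 - 1/2; ϑ = −13·λ_min/(λ_max−λ_min) = sqrt(13).
ϑ(G) ≈ 3.605551.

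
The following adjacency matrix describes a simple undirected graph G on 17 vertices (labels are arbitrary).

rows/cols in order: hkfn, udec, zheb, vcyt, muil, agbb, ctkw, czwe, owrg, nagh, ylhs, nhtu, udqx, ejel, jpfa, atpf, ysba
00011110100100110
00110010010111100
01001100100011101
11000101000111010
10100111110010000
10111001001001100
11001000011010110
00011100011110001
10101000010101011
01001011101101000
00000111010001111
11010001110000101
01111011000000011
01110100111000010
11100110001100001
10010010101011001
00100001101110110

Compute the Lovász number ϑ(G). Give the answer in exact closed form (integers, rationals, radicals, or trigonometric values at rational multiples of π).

deg(ysba) = 8; N(ysba) = {zheb, czwe, owrg, ylhs, nhtu, udqx, jpfa, atpf}.
deg(nagh) = 8; N(nagh) = {udec, muil, ctkw, czwe, owrg, ylhs, nhtu, ejel}.
deg(agbb) = 8; N(agbb) = {hkfn, zheb, vcyt, muil, czwe, ylhs, ejel, jpfa}.
deg(ctkw) = 8; N(ctkw) = {hkfn, udec, muil, nagh, ylhs, udqx, jpfa, atpf}.
Regular of degree 8 on 17 vertices: strongly regular (17,8,3,4).
A has 3 distinct eigenvalues ≈ [8.0, 1.561553, -2.561553].
Lovász: ϑ = −17(-sqrt(17)/2 - 1/2)/(8+-(-sqrt(17)/2 - 1/2)) = sqrt(17).
Numerically 4.123106.

sqrt(17)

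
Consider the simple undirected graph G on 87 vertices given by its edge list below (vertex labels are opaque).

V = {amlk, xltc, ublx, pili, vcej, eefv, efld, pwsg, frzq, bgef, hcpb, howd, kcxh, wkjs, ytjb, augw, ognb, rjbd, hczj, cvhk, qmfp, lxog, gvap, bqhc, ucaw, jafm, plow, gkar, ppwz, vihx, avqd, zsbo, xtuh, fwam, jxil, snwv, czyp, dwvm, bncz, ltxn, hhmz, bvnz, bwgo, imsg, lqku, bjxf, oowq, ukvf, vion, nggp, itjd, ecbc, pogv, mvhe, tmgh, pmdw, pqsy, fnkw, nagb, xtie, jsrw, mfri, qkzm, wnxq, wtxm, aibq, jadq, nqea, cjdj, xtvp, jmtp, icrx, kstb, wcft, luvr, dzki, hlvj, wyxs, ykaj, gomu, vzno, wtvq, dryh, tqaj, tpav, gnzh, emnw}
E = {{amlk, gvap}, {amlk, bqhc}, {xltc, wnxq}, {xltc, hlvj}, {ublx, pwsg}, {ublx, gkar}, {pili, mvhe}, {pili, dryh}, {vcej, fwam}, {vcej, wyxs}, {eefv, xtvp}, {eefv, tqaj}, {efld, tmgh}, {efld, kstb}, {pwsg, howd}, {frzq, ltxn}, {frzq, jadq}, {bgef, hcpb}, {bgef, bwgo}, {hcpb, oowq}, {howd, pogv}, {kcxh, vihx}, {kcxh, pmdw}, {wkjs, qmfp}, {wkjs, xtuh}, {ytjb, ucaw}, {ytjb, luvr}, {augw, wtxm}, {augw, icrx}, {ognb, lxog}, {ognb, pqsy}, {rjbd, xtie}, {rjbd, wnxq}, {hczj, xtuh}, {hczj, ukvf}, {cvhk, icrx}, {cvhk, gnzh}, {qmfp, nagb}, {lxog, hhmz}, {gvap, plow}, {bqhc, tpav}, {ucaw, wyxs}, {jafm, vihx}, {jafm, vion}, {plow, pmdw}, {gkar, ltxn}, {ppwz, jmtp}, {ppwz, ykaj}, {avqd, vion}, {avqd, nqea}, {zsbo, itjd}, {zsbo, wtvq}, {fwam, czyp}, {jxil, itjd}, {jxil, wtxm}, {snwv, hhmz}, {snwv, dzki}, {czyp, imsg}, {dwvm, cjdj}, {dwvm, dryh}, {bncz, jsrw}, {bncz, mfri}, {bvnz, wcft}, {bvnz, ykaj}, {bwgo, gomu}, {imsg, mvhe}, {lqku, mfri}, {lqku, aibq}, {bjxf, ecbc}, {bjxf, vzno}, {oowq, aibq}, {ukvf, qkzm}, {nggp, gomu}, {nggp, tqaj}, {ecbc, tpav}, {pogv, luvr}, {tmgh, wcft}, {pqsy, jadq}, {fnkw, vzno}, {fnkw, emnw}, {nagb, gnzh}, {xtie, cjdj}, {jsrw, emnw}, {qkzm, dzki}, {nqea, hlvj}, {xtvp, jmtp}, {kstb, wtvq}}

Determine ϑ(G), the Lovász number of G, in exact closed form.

87*cos(pi/87)/(cos(pi/87) + 1)

deg(icrx) = 2; N(icrx) = {augw, cvhk}.
deg(eefv) = 2; N(eefv) = {xtvp, tqaj}.
N(ukvf) = {hczj, qkzm}, |N(ukvf)| = 2.
Vertex xtie has 2 neighbors: rjbd, cjdj.
deg(v) = 2 for all v (|V|=87); the odd cycle C_{87}.
Distinct eigenvalues (to 4 d.p.): [2.0, 1.9948, 1.9792, 1.9532, 1.9171, 1.871, 1.8152, 1.7498, 1.6754, 1.5922, 1.5007, 1.4014, 1.2948, 1.1814, 1.0619, 0.9368, 0.8069, 0.6727, 0.5351, 0.3946, 0.2521, 0.1083, -0.0361, -0.1803, -0.3236, -0.4651, -0.6043, -0.7403, -0.8724, -1.0, -1.1224, -1.2389, -1.349, -1.452, -1.5475, -1.6348, -1.7137, -1.7836, -1.8443, -1.8953, -1.9364, -1.9675, -1.9883, -1.9987].
Lovász (edge-transitive): ϑ = −87·(-2*cos(pi/87))/((2)−(-2*cos(pi/87))) = 87*cos(pi/87)/(cos(pi/87) + 1).
ϑ(G) ≈ 43.48582.
α=43, χ(Ḡ)=44; ϑ=87*cos(pi/87)/(cos(pi/87) + 1) lies between (both strict).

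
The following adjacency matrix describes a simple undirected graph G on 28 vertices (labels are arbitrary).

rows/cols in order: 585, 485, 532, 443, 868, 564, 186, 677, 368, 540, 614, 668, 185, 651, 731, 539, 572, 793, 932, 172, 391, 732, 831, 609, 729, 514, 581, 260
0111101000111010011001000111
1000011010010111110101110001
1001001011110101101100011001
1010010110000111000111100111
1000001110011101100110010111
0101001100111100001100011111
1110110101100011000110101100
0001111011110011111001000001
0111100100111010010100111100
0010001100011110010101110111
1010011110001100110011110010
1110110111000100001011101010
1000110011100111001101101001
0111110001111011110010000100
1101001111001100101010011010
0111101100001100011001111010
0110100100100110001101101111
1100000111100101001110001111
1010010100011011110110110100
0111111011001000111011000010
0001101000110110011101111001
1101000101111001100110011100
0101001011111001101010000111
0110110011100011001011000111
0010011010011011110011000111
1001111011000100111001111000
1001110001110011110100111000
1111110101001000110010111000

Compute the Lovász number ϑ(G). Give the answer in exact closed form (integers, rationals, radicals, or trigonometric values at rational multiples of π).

deg(677) = 15; N(677) = {443, 868, 564, 186, 368, 540, 614, 668, 731, 539, 572, 793, 932, 732, 260}.
N(581) = {585, 443, 868, 564, 540, 614, 668, 731, 539, 572, 793, 172, 831, 609, 729}, |N(581)| = 15.
Vertex 731 has 15 neighbors: 585, 485, 443, 186, 677, 368, 540, 185, 651, 572, 932, 391, 609, 729, 581.
deg(793) = 15; N(793) = {585, 485, 677, 368, 540, 614, 651, 539, 932, 172, 391, 729, 514, 581, 260}.
deg(v) = 15 for all v (|V|=28); Kneser-type, 2-subsets of [8].
Distinct eigenvalues (to 4 d.p.): [15.0, 1.0, -5.0].
ϑ = −N·λ_min/(λ_max−λ_min) = −28·(-5)/(15−(-5)) = 7.
= 7.0000000… (decimal).

7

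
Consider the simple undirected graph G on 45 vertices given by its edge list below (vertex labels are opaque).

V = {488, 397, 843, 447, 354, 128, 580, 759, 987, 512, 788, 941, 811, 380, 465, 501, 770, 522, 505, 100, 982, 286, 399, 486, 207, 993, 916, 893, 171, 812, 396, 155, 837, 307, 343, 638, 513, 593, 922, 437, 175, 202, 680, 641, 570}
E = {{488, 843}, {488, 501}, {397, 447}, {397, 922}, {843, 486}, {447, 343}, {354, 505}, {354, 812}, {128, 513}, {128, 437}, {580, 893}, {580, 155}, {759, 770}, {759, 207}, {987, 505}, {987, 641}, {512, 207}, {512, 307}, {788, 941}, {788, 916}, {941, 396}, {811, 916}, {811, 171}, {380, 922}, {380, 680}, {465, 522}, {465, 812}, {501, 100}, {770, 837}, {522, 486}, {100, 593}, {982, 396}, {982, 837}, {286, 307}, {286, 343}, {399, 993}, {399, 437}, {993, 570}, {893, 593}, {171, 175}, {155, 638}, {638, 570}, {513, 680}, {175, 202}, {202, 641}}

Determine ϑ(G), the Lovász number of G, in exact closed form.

45*cos(pi/45)/(cos(pi/45) + 1)

Vertex 202 has 2 neighbors: 175, 641.
N(354) = {505, 812}, |N(354)| = 2.
Vertex 893 has 2 neighbors: 580, 593.
deg(843) = 2; N(843) = {488, 486}.
Every vertex has degree 2 (N=45); the odd cycle C_{45}.
A has 23 distinct eigenvalues ≈ [2.0, 1.980536, 1.922523, 1.827091, 1.696096, 1.532089, 1.338261, 1.118386, 0.876742, 0.618034, 0.347296, 0.069799, -0.209057, -0.483844, -0.749213, -1.0, -1.231323, -1.43868, -1.618034, -1.765895, -1.879385, -1.956295, -1.995128].
Lovász (edge-transitive): ϑ = −45·(-2*cos(pi/45))/((2)−(-2*cos(pi/45))) = 45*cos(pi/45)/(cos(pi/45) + 1).
Numerically 22.472562.
Check 22 ≤ 45*cos(pi/45)/(cos(pi/45) + 1) ≤ 23: both strict.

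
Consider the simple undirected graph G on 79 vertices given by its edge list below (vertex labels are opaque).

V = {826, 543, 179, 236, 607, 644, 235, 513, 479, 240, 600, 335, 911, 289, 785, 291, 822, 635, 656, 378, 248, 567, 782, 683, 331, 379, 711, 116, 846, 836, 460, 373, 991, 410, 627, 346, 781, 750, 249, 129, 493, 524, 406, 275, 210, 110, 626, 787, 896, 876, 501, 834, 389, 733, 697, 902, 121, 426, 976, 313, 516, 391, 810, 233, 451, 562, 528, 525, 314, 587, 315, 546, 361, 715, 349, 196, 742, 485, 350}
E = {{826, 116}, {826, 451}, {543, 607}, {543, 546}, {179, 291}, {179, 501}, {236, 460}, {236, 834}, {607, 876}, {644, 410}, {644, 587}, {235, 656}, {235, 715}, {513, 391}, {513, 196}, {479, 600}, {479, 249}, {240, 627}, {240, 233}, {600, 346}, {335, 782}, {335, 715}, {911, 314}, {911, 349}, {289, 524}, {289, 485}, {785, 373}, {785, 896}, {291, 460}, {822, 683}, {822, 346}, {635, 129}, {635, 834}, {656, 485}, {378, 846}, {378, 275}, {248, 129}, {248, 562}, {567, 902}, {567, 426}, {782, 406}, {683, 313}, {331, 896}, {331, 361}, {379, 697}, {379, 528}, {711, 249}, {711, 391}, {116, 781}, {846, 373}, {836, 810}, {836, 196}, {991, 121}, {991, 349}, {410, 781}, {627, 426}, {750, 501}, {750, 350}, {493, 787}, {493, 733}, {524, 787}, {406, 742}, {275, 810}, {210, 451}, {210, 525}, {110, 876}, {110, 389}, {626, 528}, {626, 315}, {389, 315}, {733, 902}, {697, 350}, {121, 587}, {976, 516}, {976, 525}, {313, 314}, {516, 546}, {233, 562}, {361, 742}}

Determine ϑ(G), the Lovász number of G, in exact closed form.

Vertex 826 has 2 neighbors: 116, 451.
Vertex 485 has 2 neighbors: 289, 656.
deg(289) = 2; N(289) = {524, 485}.
deg(562) = 2; N(562) = {248, 233}.
G on 79 vertices is 2-regular; connected 2-regular on 79 ⇒ C_{79}.
spec(A) ≈ [2.0, 1.994, 1.975, 1.943, 1.9, 1.844, 1.777, 1.698, 1.609, 1.509, 1.4, 1.282, 1.156, 1.023, 0.883, 0.738, 0.588, 0.434, 0.277, 0.119, -0.04, -0.199, -0.356, -0.511, -0.663, -0.811, -0.954, -1.09, -1.22, -1.342, -1.456, -1.56, -1.655, -1.739, -1.812, -1.873, -1.923, -1.961, -1.986, -1.998] (distinct, 3 d.p.).
Lovász (edge-transitive): ϑ = −79·(-2*cos(pi/79))/((2)−(-2*cos(pi/79))) = 79*cos(pi/79)/(cos(pi/79) + 1).
= 39.484379… (decimal).
Check 39 ≤ 79*cos(pi/79)/(cos(pi/79) + 1) ≤ 40: both strict.

79*cos(pi/79)/(cos(pi/79) + 1)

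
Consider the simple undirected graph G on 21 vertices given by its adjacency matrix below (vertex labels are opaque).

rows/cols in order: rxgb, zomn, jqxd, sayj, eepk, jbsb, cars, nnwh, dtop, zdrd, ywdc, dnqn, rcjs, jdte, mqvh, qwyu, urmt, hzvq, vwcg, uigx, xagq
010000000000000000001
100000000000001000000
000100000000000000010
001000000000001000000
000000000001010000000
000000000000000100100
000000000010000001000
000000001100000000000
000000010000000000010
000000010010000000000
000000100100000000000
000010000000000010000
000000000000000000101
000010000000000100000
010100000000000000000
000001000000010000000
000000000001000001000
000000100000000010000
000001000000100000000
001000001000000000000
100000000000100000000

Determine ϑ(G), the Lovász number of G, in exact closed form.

deg(rcjs) = 2; N(rcjs) = {vwcg, xagq}.
deg(dnqn) = 2; N(dnqn) = {eepk, urmt}.
Vertex cars has 2 neighbors: ywdc, hzvq.
N(vwcg) = {jbsb, rcjs}, |N(vwcg)| = 2.
Every vertex has degree 2 (N=21); this is C_{21}, the 21-cycle.
Distinct eigenvalues (to 5 d.p.): [2.0, 1.91115, 1.65248, 1.24698, 0.73068, 0.14946, -0.44504, -1.0, -1.4661, -1.80194, -1.97766].
ϑ = −N·λ_min/(λ_max−λ_min) = −21·(-2*cos(pi/21))/(2−(-2*cos(pi/21))) = 21*cos(pi/21)/(cos(pi/21) + 1).
Numerically 10.4410325.
Check 10 ≤ 21*cos(pi/21)/(cos(pi/21) + 1) ≤ 11: both strict.

21*cos(pi/21)/(cos(pi/21) + 1)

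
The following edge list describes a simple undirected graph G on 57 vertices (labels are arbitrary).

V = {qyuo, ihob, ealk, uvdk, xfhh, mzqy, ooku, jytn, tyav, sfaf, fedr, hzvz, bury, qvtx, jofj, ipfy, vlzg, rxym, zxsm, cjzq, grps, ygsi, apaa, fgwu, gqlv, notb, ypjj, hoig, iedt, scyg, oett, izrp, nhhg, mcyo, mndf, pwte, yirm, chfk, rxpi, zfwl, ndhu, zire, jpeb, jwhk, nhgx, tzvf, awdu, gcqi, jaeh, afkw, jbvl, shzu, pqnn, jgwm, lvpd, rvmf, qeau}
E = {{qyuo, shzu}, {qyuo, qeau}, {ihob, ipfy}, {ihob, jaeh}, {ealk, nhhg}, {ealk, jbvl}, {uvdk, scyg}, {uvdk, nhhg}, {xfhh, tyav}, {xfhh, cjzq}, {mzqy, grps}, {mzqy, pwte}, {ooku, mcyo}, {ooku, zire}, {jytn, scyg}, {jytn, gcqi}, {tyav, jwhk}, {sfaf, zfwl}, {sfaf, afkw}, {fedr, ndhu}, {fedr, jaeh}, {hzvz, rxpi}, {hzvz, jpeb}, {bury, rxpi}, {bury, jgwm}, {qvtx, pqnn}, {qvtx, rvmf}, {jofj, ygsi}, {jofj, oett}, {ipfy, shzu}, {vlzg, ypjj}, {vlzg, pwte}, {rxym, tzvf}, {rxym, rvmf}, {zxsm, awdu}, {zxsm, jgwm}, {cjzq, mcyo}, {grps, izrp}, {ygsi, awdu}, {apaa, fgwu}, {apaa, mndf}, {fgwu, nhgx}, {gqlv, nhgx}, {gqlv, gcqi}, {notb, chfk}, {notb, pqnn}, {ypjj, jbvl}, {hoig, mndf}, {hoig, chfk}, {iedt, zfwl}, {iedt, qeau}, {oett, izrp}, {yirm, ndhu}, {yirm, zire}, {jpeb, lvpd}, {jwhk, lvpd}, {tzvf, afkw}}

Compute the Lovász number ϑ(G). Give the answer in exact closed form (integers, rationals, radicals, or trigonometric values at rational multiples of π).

57*cos(pi/57)/(cos(pi/57) + 1)

deg(ygsi) = 2; N(ygsi) = {jofj, awdu}.
deg(tyav) = 2; N(tyav) = {xfhh, jwhk}.
deg(jaeh) = 2; N(jaeh) = {ihob, fedr}.
Vertex izrp has 2 neighbors: grps, oett.
2-regular, N=57; connected 2-regular on 57 ⇒ C_{57}.
spec(A) ≈ [2.0, 1.988, 1.952, 1.892, 1.809, 1.704, 1.578, 1.434, 1.271, 1.094, 0.903, 0.701, 0.491, 0.275, 0.055, -0.165, -0.383, -0.597, -0.803, -1.0, -1.184, -1.355, -1.508, -1.644, -1.759, -1.853, -1.925, -1.973, -1.997] (distinct, 3 d.p.).
λ_max=2, λ_min=-2*cos(pi/57); ϑ = −57·λ_min/(λ_max−λ_min) = 57*cos(pi/57)/(cos(pi/57) + 1).
= 28.4783452… (decimal).
Lovász sandwich 28 ≤ 57*cos(pi/57)/(cos(pi/57) + 1) ≤ 29: both strict.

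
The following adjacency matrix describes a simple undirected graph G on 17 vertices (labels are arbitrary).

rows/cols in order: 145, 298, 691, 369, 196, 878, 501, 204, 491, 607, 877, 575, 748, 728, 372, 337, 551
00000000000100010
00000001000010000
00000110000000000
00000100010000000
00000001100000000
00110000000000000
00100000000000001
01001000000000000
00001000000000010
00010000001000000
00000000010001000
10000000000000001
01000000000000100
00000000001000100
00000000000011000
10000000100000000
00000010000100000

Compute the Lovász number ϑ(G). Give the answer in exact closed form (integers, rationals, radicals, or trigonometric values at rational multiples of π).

deg(877) = 2; N(877) = {607, 728}.
Vertex 145 has 2 neighbors: 575, 337.
Vertex 728 has 2 neighbors: 877, 372.
Vertex 369 has 2 neighbors: 878, 607.
Regular of degree 2 on 17 vertices: connected 2-regular on 17 ⇒ C_{17}.
A has 9 distinct eigenvalues ≈ [2.0, 1.86494, 1.47802, 0.89148, 0.18454, -0.54733, -1.20527, -1.70043, -1.96595].
λ_max=2, λ_min=-2*cos(pi/17); ϑ = −17·λ_min/(λ_max−λ_min) = 17*cos(pi/17)/(cos(pi/17) + 1).
ϑ(G) ≈ 8.42701431.
8 ≤ 17*cos(pi/17)/(cos(pi/17) + 1) ≤ 9: both strict.

17*cos(pi/17)/(cos(pi/17) + 1)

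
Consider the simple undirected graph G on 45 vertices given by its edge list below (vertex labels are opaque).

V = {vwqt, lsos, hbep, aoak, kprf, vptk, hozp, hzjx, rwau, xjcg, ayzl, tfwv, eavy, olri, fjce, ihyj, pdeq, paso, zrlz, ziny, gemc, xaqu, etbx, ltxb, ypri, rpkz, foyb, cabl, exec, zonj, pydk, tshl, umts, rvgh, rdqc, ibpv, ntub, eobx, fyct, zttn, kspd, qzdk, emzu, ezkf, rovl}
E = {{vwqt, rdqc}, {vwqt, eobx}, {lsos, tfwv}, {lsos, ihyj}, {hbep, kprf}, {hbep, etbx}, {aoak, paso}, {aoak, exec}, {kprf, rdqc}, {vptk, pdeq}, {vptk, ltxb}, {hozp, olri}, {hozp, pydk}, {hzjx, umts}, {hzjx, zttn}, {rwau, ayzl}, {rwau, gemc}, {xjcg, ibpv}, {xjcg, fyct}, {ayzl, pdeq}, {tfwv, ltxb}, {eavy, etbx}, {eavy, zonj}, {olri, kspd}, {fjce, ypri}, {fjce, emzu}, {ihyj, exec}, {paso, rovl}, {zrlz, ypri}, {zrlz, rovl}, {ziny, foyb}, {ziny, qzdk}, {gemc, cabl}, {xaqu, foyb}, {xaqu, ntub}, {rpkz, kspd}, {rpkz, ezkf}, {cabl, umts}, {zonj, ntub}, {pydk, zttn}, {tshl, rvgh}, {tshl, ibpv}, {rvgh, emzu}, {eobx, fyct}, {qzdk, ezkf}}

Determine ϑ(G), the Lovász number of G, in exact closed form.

deg(zonj) = 2; N(zonj) = {eavy, ntub}.
N(aoak) = {paso, exec}, |N(aoak)| = 2.
N(eobx) = {vwqt, fyct}, |N(eobx)| = 2.
N(hzjx) = {umts, zttn}, |N(hzjx)| = 2.
45-vertex 2-regular graph: the odd cycle C_{45}.
A has 23 distinct eigenvalues ≈ [2.0, 1.98054, 1.92252, 1.82709, 1.6961, 1.53209, 1.33826, 1.11839, 0.87674, 0.61803, 0.3473, 0.0698, -0.20906, -0.48384, -0.74921, -1.0, -1.23132, -1.43868, -1.61803, -1.7659, -1.87939, -1.9563, -1.99513].
With N=45: ϑ(G) = 45·(-(-1)*2*cos(pi/45))/(2−(-2*cos(pi/45))) = 45*cos(pi/45)/(cos(pi/45) + 1).
= 22.472562… (decimal).
Check 22 ≤ 45*cos(pi/45)/(cos(pi/45) + 1) ≤ 23: both strict.

45*cos(pi/45)/(cos(pi/45) + 1)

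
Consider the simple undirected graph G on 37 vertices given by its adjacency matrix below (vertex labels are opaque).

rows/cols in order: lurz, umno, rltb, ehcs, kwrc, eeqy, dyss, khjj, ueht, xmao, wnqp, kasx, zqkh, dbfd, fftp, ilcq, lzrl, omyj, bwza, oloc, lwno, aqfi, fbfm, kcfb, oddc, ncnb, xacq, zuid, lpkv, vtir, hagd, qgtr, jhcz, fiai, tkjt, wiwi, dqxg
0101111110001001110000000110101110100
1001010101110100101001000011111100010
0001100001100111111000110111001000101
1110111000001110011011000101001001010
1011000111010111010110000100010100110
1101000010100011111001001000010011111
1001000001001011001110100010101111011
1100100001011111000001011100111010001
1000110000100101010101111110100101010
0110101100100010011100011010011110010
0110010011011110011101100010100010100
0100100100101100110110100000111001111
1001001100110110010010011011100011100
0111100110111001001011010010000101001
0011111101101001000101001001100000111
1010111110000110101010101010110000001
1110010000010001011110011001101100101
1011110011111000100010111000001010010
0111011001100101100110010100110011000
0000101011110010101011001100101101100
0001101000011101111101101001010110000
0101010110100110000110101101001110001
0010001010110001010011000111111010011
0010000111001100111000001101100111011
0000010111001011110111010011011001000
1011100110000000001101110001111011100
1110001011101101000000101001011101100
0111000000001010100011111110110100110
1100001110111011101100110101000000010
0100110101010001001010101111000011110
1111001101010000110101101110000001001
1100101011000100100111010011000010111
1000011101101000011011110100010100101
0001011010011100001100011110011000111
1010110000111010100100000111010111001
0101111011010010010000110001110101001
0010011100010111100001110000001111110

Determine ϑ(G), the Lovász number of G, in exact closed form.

deg(xmao) = 18; N(xmao) = {umno, rltb, kwrc, dyss, khjj, wnqp, fftp, omyj, bwza, oloc, kcfb, oddc, xacq, vtir, hagd, qgtr, jhcz, wiwi}.
Vertex omyj has 18 neighbors: lurz, rltb, ehcs, kwrc, eeqy, ueht, xmao, wnqp, kasx, zqkh, lzrl, lwno, fbfm, kcfb, oddc, hagd, jhcz, wiwi.
deg(fftp) = 18; N(fftp) = {rltb, ehcs, kwrc, eeqy, dyss, khjj, xmao, wnqp, zqkh, ilcq, oloc, aqfi, oddc, zuid, lpkv, tkjt, wiwi, dqxg}.
N(dbfd) = {umno, rltb, ehcs, kwrc, khjj, ueht, wnqp, kasx, zqkh, ilcq, bwza, lwno, aqfi, kcfb, xacq, qgtr, fiai, dqxg}, |N(dbfd)| = 18.
Every vertex has degree 18 (N=37); Paley(37): SR with (k,λ,μ)=(18,8,9).
A has 3 distinct eigenvalues ≈ [18.0, 2.541381, -3.541381].
Lovász (edge-transitive): ϑ = −37·(-sqrt(37)/2 - 1/2)/((18)−(-sqrt(37)/2 - 1/2)) = sqrt(37).
= 6.0827625… (decimal).

sqrt(37)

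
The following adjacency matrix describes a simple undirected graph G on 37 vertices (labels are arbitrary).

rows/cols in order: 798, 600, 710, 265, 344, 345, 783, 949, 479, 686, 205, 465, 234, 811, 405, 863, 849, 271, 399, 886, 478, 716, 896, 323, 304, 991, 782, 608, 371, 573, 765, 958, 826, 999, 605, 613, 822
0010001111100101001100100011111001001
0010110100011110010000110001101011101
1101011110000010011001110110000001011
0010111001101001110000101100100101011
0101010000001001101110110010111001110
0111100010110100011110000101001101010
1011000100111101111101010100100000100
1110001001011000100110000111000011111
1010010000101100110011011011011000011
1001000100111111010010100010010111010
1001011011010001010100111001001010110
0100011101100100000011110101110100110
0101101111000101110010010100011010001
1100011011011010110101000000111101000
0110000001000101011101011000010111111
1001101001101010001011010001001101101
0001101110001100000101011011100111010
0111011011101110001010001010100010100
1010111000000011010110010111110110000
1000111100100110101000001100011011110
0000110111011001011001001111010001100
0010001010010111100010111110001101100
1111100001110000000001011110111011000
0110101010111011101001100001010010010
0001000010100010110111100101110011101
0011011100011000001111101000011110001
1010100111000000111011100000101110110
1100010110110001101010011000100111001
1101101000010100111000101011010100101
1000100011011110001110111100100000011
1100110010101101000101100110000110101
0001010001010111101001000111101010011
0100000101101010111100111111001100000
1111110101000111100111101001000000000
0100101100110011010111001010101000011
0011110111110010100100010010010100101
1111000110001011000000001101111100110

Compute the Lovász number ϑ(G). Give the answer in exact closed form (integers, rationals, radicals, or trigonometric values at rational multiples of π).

Vertex 710 has 18 neighbors: 798, 600, 265, 345, 783, 949, 479, 405, 271, 399, 716, 896, 323, 991, 782, 999, 613, 822.
Vertex 849 has 18 neighbors: 265, 344, 783, 949, 479, 234, 811, 886, 716, 323, 304, 782, 608, 371, 958, 826, 999, 613.
deg(265) = 18; N(265) = {710, 344, 345, 783, 686, 205, 234, 863, 849, 271, 896, 304, 991, 371, 958, 999, 613, 822}.
N(345) = {600, 710, 265, 344, 479, 205, 465, 811, 271, 399, 886, 478, 991, 608, 765, 958, 999, 613}, |N(345)| = 18.
18-regular, N=37; Paley(37): SR with (k,λ,μ)=(18,8,9).
A has 3 distinct eigenvalues ≈ [18.0, 2.541381, -3.541381].
With N=37: ϑ(G) = 37·(-(-sqrt(37)/2 - 1/2))/(18−(-sqrt(37)/2 - 1/2)) = sqrt(37).
= 6.082763… (decimal).

sqrt(37)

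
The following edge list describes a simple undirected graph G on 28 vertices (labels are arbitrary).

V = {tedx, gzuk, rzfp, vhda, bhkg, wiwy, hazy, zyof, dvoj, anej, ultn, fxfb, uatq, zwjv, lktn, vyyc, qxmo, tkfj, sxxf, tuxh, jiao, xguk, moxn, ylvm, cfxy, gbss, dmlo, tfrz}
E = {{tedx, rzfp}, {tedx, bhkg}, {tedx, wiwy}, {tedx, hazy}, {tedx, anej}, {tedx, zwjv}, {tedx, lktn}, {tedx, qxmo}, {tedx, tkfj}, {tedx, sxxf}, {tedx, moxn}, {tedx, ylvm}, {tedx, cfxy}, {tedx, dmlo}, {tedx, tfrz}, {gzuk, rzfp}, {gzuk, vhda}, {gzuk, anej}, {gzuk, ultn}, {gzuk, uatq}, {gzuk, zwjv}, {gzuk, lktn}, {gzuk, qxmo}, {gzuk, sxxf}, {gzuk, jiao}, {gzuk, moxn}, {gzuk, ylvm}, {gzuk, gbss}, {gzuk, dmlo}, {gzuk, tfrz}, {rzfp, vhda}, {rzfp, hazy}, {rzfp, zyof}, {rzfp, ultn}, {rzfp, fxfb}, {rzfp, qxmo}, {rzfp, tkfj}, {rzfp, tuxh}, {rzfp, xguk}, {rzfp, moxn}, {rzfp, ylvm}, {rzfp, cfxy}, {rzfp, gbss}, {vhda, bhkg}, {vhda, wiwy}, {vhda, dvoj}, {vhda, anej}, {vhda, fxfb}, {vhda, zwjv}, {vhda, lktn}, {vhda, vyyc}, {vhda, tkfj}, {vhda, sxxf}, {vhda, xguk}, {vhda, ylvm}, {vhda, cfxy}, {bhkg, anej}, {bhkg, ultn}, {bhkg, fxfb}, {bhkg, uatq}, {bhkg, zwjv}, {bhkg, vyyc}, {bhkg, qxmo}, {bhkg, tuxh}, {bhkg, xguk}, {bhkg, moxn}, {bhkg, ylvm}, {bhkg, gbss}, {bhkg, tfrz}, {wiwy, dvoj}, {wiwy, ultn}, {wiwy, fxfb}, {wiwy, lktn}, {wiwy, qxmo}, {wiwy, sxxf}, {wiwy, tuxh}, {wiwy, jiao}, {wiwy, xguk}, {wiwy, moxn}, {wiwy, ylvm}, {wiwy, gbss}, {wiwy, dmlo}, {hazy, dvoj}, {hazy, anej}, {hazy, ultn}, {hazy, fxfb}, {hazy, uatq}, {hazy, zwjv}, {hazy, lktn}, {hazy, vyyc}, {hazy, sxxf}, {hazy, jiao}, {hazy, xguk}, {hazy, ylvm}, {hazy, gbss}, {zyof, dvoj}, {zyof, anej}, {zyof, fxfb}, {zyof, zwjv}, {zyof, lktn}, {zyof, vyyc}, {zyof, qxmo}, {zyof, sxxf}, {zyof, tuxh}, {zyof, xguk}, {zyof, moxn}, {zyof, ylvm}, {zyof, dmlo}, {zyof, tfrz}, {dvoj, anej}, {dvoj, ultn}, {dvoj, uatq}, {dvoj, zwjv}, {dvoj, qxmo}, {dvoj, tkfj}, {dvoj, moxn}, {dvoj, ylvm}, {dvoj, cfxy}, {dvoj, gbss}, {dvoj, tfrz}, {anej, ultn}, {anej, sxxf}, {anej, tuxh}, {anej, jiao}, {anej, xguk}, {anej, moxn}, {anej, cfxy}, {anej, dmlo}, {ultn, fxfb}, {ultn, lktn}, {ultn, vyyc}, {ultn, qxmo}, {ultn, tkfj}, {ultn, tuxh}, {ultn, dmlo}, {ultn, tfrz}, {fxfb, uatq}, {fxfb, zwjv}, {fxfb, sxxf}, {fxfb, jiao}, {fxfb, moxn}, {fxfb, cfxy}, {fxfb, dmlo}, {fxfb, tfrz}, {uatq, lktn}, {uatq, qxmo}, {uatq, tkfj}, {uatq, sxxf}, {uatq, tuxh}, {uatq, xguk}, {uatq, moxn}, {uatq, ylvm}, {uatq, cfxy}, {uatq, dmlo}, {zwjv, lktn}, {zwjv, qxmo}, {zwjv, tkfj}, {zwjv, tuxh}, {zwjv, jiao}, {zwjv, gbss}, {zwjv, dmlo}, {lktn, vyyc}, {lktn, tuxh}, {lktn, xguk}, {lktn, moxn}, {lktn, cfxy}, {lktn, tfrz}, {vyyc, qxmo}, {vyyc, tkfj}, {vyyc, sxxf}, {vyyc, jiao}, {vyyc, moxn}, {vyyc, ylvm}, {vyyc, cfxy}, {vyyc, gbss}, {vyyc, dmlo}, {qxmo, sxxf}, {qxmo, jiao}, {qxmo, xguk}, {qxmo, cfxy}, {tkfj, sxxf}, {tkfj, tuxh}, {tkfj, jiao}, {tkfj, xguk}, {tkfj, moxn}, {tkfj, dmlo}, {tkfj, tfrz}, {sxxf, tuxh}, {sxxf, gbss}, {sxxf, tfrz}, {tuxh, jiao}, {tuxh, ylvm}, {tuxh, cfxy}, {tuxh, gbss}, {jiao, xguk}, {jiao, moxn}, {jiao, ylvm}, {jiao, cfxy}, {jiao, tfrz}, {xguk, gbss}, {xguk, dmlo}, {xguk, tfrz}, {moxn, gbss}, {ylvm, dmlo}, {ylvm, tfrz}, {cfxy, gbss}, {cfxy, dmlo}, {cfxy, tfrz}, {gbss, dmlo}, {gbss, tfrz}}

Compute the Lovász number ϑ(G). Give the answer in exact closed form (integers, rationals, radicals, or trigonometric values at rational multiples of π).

Vertex cfxy has 15 neighbors: tedx, rzfp, vhda, dvoj, anej, fxfb, uatq, lktn, vyyc, qxmo, tuxh, jiao, gbss, dmlo, tfrz.
deg(vhda) = 15; N(vhda) = {gzuk, rzfp, bhkg, wiwy, dvoj, anej, fxfb, zwjv, lktn, vyyc, tkfj, sxxf, xguk, ylvm, cfxy}.
deg(anej) = 15; N(anej) = {tedx, gzuk, vhda, bhkg, hazy, zyof, dvoj, ultn, sxxf, tuxh, jiao, xguk, moxn, cfxy, dmlo}.
Vertex dmlo has 15 neighbors: tedx, gzuk, wiwy, zyof, anej, ultn, fxfb, uatq, zwjv, vyyc, tkfj, xguk, ylvm, cfxy, gbss.
15-regular, N=28; Kneser K(8,2) on C(8,2)=28 vertices.
The 3 distinct eigenvalues: [15.0, 1.0, -5.0].
λ_max=15, λ_min=-5; ϑ = −28·λ_min/(λ_max−λ_min) = 7.
Numerically 7.00000.

7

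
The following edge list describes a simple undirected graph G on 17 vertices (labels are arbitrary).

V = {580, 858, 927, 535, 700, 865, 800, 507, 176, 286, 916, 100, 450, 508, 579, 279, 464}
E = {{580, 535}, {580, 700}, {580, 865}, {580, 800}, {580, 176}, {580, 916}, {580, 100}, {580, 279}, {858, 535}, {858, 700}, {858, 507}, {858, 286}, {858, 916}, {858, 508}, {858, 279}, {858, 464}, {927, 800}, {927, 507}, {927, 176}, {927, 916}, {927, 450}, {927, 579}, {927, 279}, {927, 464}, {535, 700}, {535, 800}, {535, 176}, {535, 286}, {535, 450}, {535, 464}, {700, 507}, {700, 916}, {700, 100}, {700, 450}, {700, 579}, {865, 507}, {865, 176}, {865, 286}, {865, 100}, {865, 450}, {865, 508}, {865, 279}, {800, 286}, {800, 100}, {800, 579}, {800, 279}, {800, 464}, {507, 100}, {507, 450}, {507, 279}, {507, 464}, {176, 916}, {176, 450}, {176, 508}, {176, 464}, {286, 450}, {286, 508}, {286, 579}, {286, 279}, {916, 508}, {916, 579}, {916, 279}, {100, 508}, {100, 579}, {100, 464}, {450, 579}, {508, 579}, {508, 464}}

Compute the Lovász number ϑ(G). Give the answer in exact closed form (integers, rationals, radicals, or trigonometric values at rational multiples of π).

sqrt(17)

deg(100) = 8; N(100) = {580, 700, 865, 800, 507, 508, 579, 464}.
deg(450) = 8; N(450) = {927, 535, 700, 865, 507, 176, 286, 579}.
N(865) = {580, 507, 176, 286, 100, 450, 508, 279}, |N(865)| = 8.
deg(508) = 8; N(508) = {858, 865, 176, 286, 916, 100, 579, 464}.
Every vertex has degree 8 (N=17); SR(17,8,3,4) — a Paley graph.
The 3 distinct eigenvalues: [8.0, 1.562, -2.562].
Lovász: ϑ = −17(-sqrt(17)/2 - 1/2)/(8+-(-sqrt(17)/2 - 1/2)) = sqrt(17).
= 4.12310563… (decimal).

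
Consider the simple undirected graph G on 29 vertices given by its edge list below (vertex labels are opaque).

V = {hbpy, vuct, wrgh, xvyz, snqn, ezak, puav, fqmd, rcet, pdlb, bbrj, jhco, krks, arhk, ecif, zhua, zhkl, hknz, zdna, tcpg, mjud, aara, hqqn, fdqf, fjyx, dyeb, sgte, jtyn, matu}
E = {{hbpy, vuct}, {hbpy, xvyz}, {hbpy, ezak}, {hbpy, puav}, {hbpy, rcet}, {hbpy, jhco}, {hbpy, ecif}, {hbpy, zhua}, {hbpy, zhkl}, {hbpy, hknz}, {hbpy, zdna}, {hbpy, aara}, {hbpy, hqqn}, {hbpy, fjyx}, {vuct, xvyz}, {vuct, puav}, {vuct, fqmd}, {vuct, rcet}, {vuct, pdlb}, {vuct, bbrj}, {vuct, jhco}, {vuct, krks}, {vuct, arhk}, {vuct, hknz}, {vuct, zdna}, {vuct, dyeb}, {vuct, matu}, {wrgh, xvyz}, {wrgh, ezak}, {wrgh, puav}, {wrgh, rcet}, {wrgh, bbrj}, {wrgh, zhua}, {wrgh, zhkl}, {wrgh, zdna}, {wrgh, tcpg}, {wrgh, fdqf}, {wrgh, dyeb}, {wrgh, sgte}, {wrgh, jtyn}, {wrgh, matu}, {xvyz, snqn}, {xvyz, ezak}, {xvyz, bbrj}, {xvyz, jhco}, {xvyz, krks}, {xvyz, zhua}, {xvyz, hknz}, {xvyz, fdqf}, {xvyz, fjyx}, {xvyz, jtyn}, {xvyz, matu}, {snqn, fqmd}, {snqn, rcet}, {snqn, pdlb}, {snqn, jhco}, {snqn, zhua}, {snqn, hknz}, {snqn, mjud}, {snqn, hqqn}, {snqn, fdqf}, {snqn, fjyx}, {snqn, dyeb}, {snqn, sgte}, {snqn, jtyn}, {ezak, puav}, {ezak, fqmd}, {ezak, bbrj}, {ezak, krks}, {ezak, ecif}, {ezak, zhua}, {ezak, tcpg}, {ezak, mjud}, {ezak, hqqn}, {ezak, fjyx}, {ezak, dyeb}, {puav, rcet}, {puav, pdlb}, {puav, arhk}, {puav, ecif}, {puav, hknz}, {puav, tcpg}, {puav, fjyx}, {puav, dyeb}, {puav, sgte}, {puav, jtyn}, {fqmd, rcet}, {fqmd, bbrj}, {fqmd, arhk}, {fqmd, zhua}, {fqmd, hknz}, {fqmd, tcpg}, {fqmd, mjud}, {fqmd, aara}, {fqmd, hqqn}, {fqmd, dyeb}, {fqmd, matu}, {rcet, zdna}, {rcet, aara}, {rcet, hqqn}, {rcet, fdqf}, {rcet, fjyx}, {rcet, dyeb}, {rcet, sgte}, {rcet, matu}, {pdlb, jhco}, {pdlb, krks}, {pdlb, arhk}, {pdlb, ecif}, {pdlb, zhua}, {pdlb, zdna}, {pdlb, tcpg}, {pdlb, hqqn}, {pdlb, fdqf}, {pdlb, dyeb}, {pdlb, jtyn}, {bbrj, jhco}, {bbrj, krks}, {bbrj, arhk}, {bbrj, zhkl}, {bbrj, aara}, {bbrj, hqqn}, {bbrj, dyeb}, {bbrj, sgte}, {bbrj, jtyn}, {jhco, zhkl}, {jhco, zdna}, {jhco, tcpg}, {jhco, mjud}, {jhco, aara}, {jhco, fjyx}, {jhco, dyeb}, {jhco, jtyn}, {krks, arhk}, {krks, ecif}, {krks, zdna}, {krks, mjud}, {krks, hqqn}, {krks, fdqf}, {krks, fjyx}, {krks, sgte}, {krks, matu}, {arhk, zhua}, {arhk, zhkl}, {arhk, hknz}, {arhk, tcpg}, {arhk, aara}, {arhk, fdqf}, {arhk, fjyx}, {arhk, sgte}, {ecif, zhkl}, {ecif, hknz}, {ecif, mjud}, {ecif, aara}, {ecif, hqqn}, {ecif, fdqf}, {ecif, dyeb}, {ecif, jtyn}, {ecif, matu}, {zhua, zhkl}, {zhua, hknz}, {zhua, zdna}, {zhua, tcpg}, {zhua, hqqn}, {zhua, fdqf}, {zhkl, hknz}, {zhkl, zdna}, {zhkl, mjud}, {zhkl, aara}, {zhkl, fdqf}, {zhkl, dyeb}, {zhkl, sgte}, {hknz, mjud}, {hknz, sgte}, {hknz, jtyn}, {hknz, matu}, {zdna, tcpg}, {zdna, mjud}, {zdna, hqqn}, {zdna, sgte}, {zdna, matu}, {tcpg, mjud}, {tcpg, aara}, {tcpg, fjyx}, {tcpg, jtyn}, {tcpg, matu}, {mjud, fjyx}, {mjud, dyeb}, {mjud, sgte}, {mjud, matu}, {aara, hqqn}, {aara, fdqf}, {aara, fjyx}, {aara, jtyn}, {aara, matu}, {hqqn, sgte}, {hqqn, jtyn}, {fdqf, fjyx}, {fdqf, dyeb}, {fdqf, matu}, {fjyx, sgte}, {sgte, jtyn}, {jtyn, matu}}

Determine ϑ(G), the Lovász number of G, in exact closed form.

sqrt(29)

Vertex vuct has 14 neighbors: hbpy, xvyz, puav, fqmd, rcet, pdlb, bbrj, jhco, krks, arhk, hknz, zdna, dyeb, matu.
N(rcet) = {hbpy, vuct, wrgh, snqn, puav, fqmd, zdna, aara, hqqn, fdqf, fjyx, dyeb, sgte, matu}, |N(rcet)| = 14.
N(wrgh) = {xvyz, ezak, puav, rcet, bbrj, zhua, zhkl, zdna, tcpg, fdqf, dyeb, sgte, jtyn, matu}, |N(wrgh)| = 14.
deg(matu) = 14; N(matu) = {vuct, wrgh, xvyz, fqmd, rcet, krks, ecif, hknz, zdna, tcpg, mjud, aara, fdqf, jtyn}.
Every vertex has degree 14 (N=29); Paley(29): SR with (k,λ,μ)=(14,6,7).
Distinct eigenvalues (to 4 d.p.): [14.0, 2.1926, -3.1926].
−29·(-sqrt(29)/2 - 1/2) / ((14)−(-sqrt(29)/2 - 1/2)) = sqrt(29) = ϑ(G).
ϑ(G) ≈ 5.385165.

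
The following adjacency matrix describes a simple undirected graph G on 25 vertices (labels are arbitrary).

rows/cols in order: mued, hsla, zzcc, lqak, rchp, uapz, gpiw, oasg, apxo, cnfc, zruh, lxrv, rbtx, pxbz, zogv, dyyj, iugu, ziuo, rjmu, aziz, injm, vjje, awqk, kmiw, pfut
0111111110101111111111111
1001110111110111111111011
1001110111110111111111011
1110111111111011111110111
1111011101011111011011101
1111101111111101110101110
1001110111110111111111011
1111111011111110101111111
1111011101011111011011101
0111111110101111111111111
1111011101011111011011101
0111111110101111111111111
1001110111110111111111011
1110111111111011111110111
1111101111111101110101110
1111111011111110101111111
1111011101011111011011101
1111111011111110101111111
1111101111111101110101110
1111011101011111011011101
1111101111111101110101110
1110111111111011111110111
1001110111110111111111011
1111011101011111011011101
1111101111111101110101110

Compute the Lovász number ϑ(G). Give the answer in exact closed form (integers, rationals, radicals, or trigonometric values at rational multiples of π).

6

Vertex kmiw has 19 neighbors: mued, hsla, zzcc, lqak, uapz, gpiw, oasg, cnfc, lxrv, rbtx, pxbz, zogv, dyyj, ziuo, rjmu, injm, vjje, awqk, pfut.
Vertex mued has 22 neighbors: hsla, zzcc, lqak, rchp, uapz, gpiw, oasg, apxo, zruh, rbtx, pxbz, zogv, dyyj, iugu, ziuo, rjmu, aziz, injm, vjje, awqk, kmiw, pfut.
deg(ziuo) = 22; N(ziuo) = {mued, hsla, zzcc, lqak, rchp, uapz, gpiw, apxo, cnfc, zruh, lxrv, rbtx, pxbz, zogv, iugu, rjmu, aziz, injm, vjje, awqk, kmiw, pfut}.
N(apxo) = {mued, hsla, zzcc, lqak, uapz, gpiw, oasg, cnfc, lxrv, rbtx, pxbz, zogv, dyyj, ziuo, rjmu, injm, vjje, awqk, pfut}, |N(apxo)| = 19.
G = K_{6,5,5,3,3,3}: α = 6 = χ(Ḡ), so ϑ = 6.
ϑ(G) ≈ 6.00000.
Sandwich: α(G)=6 ≤ ϑ(G)=6 ≤ χ(Ḡ)=6 (collapsed).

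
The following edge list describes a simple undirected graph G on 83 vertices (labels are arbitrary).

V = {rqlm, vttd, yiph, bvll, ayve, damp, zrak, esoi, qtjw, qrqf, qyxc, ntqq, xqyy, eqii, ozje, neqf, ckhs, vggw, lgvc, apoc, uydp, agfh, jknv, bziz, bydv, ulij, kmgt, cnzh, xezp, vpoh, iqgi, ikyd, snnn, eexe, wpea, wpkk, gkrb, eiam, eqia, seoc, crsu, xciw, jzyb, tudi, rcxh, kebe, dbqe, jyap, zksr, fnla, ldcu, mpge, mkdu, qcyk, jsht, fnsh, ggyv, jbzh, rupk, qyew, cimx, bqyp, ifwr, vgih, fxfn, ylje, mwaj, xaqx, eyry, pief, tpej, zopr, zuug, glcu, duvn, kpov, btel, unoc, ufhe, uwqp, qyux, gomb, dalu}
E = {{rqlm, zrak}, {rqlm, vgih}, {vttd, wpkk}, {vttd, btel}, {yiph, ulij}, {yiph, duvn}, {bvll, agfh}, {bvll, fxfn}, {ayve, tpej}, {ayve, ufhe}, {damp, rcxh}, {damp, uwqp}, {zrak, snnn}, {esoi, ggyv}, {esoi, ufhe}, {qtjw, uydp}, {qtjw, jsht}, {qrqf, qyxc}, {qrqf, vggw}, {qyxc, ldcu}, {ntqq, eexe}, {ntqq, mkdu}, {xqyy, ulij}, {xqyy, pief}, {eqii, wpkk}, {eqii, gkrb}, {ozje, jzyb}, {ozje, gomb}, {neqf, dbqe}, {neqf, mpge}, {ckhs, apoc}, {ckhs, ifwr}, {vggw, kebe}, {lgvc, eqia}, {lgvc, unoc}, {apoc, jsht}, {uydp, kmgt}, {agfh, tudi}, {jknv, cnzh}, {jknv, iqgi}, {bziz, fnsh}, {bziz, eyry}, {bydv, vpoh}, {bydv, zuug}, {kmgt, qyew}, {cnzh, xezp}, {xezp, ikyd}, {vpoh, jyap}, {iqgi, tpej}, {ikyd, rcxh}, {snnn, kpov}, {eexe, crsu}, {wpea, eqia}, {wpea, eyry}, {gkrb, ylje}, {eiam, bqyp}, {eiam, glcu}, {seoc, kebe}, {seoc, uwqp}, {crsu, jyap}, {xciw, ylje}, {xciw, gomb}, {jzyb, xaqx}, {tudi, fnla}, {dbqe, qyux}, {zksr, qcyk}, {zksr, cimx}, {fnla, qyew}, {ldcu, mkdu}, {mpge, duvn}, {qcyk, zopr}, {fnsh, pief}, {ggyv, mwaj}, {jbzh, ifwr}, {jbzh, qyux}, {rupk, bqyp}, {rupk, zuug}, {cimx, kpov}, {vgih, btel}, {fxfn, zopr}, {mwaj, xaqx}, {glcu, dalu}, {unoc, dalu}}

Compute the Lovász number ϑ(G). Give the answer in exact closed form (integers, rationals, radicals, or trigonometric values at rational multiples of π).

N(bydv) = {vpoh, zuug}, |N(bydv)| = 2.
deg(neqf) = 2; N(neqf) = {dbqe, mpge}.
Vertex pief has 2 neighbors: xqyy, fnsh.
deg(fnsh) = 2; N(fnsh) = {bziz, pief}.
G on 83 vertices is 2-regular; a single 83-cycle (edge-transitive).
The 42 distinct eigenvalues: [2.0, 1.99427, 1.97712, 1.94865, 1.90901, 1.85844, 1.79722, 1.72571, 1.64431, 1.5535, 1.45378, 1.34575, 1.23, 1.1072, 0.97807, 0.84333, 0.70376, 0.56016, 0.41335, 0.26418, 0.11349, -0.03785, -0.18897, -0.33901, -0.48711, -0.63242, -0.7741, -0.91135, -1.04338, -1.16944, -1.28879, -1.40077, -1.50472, -1.60005, -1.68622, -1.76273, -1.82914, -1.88507, -1.93021, -1.96429, -1.98712, -1.99857].
−83·(-2*cos(pi/83)) / ((2)−(-2*cos(pi/83))) = 83*cos(pi/83)/(cos(pi/83) + 1) = ϑ(G).
Numerically 41.485132588.
Check 41 ≤ 83*cos(pi/83)/(cos(pi/83) + 1) ≤ 42: both strict.

83*cos(pi/83)/(cos(pi/83) + 1)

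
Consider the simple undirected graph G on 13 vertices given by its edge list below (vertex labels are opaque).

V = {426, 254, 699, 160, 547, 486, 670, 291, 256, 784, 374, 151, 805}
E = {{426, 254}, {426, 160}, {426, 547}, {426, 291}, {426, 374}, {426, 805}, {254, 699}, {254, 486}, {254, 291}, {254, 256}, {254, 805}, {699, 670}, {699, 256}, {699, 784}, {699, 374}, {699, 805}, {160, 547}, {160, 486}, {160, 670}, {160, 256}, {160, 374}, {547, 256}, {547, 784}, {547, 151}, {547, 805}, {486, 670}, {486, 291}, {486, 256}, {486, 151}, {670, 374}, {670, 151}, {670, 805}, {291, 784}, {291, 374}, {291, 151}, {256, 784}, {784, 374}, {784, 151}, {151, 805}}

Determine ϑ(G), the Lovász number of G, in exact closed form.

sqrt(13)

Vertex 374 has 6 neighbors: 426, 699, 160, 670, 291, 784.
N(151) = {547, 486, 670, 291, 784, 805}, |N(151)| = 6.
deg(426) = 6; N(426) = {254, 160, 547, 291, 374, 805}.
deg(805) = 6; N(805) = {426, 254, 699, 547, 670, 151}.
G on 13 vertices is 6-regular; SR(13,6,2,3) — a Paley graph.
Distinct eigenvalues (to 3 d.p.): [6.0, 1.303, -2.303].
ϑ = −N·λ_min/(λ_max−λ_min) = −13·(-sqrt(13)/2 - 1/2)/(6−(-sqrt(13)/2 - 1/2)) = sqrt(13).
ϑ(G) ≈ 3.60555128.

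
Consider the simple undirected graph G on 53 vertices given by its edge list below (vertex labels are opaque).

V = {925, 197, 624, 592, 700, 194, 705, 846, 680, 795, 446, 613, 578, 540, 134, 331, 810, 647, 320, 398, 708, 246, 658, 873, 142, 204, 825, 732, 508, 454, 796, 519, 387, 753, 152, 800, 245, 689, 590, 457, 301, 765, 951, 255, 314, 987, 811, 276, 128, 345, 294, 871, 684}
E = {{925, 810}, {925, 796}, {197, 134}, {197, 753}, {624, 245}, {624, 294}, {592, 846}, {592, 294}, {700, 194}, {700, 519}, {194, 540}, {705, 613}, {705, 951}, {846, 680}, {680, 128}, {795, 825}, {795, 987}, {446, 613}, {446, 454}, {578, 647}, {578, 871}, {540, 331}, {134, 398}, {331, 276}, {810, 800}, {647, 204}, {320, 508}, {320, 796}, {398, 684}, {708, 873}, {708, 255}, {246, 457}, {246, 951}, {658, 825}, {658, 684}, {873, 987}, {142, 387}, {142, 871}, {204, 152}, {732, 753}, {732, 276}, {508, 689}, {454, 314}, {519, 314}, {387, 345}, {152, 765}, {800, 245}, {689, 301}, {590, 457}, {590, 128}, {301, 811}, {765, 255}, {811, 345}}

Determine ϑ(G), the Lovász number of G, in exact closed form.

Vertex 951 has 2 neighbors: 705, 246.
N(811) = {301, 345}, |N(811)| = 2.
Vertex 647 has 2 neighbors: 578, 204.
Vertex 398 has 2 neighbors: 134, 684.
2-regular, N=53; the odd cycle C_{53}.
A has 27 distinct eigenvalues ≈ [2.0, 1.985962, 1.944046, 1.874839, 1.779314, 1.658811, 1.515022, 1.349966, 1.165959, 0.965584, 0.751655, 0.527174, 0.295293, 0.059267, -0.177592, -0.411957, -0.64054, -0.86013, -1.067647, -1.260176, -1.435015, -1.589709, -1.722087, -1.830291, -1.912802, -1.968461, -1.996487].
With N=53: ϑ(G) = 53·(-(-1)*2*cos(pi/53))/(2−(-2*cos(pi/53))) = 53*cos(pi/53)/(cos(pi/53) + 1).
≈ 26.476709 (to 6 d.p.).
Sandwich: α(G)=26 ≤ ϑ(G)=53*cos(pi/53)/(cos(pi/53) + 1) ≤ χ(Ḡ)=27 (both strict).

53*cos(pi/53)/(cos(pi/53) + 1)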